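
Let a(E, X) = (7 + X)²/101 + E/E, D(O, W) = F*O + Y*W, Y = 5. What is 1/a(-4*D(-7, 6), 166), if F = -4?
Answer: 101/30030 ≈ 0.0033633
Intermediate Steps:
D(O, W) = -4*O + 5*W
a(E, X) = 1 + (7 + X)²/101 (a(E, X) = (7 + X)²*(1/101) + 1 = (7 + X)²/101 + 1 = 1 + (7 + X)²/101)
1/a(-4*D(-7, 6), 166) = 1/(1 + (7 + 166)²/101) = 1/(1 + (1/101)*173²) = 1/(1 + (1/101)*29929) = 1/(1 + 29929/101) = 1/(30030/101) = 101/30030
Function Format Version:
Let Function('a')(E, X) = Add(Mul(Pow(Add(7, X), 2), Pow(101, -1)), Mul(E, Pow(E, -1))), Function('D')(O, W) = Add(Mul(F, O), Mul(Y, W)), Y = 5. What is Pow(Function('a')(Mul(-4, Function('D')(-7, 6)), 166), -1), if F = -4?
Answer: Rational(101, 30030) ≈ 0.0033633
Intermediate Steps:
Function('D')(O, W) = Add(Mul(-4, O), Mul(5, W))
Function('a')(E, X) = Add(1, Mul(Rational(1, 101), Pow(Add(7, X), 2))) (Function('a')(E, X) = Add(Mul(Pow(Add(7, X), 2), Rational(1, 101)), 1) = Add(Mul(Rational(1, 101), Pow(Add(7, X), 2)), 1) = Add(1, Mul(Rational(1, 101), Pow(Add(7, X), 2))))
Pow(Function('a')(Mul(-4, Function('D')(-7, 6)), 166), -1) = Pow(Add(1, Mul(Rational(1, 101), Pow(Add(7, 166), 2))), -1) = Pow(Add(1, Mul(Rational(1, 101), Pow(173, 2))), -1) = Pow(Add(1, Mul(Rational(1, 101), 29929)), -1) = Pow(Add(1, Rational(29929, 101)), -1) = Pow(Rational(30030, 101), -1) = Rational(101, 30030)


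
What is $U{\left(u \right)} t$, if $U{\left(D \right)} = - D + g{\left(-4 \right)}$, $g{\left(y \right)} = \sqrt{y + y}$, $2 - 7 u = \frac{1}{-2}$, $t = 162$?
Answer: $- \frac{405}{7} + 324 i \sqrt{2} \approx -57.857 + 458.21 i$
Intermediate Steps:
$u = \frac{5}{14}$ ($u = \frac{2}{7} - \frac{1}{7 \left(-2\right)} = \frac{2}{7} - - \frac{1}{14} = \frac{2}{7} + \frac{1}{14} = \frac{5}{14} \approx 0.35714$)
$g{\left(y \right)} = \sqrt{2} \sqrt{y}$ ($g{\left(y \right)} = \sqrt{2 y} = \sqrt{2} \sqrt{y}$)
$U{\left(D \right)} = - D + 2 i \sqrt{2}$ ($U{\left(D \right)} = - D + \sqrt{2} \sqrt{-4} = - D + \sqrt{2} \cdot 2 i = - D + 2 i \sqrt{2}$)
$U{\left(u \right)} t = \left(\left(-1\right) \frac{5}{14} + 2 i \sqrt{2}\right) 162 = \left(- \frac{5}{14} + 2 i \sqrt{2}\right) 162 = - \frac{405}{7} + 324 i \sqrt{2}$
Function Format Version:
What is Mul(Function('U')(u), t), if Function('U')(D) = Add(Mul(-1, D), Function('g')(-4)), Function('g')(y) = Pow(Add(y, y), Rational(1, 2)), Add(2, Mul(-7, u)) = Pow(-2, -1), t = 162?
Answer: Add(Rational(-405, 7), Mul(324, I, Pow(2, Rational(1, 2)))) ≈ Add(-57.857, Mul(458.21, I))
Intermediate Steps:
u = Rational(5, 14) (u = Add(Rational(2, 7), Mul(Rational(-1, 7), Pow(-2, -1))) = Add(Rational(2, 7), Mul(Rational(-1, 7), Rational(-1, 2))) = Add(Rational(2, 7), Rational(1, 14)) = Rational(5, 14) ≈ 0.35714)
Function('g')(y) = Mul(Pow(2, Rational(1, 2)), Pow(y, Rational(1, 2))) (Function('g')(y) = Pow(Mul(2, y), Rational(1, 2)) = Mul(Pow(2, Rational(1, 2)), Pow(y, Rational(1, 2))))
Function('U')(D) = Add(Mul(-1, D), Mul(2, I, Pow(2, Rational(1, 2)))) (Function('U')(D) = Add(Mul(-1, D), Mul(Pow(2, Rational(1, 2)), Pow(-4, Rational(1, 2)))) = Add(Mul(-1, D), Mul(Pow(2, Rational(1, 2)), Mul(2, I))) = Add(Mul(-1, D), Mul(2, I, Pow(2, Rational(1, 2)))))
Mul(Function('U')(u), t) = Mul(Add(Mul(-1, Rational(5, 14)), Mul(2, I, Pow(2, Rational(1, 2)))), 162) = Mul(Add(Rational(-5, 14), Mul(2, I, Pow(2, Rational(1, 2)))), 162) = Add(Rational(-405, 7), Mul(324, I, Pow(2, Rational(1, 2))))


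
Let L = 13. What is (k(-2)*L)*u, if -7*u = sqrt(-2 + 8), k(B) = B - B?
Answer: 0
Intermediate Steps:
k(B) = 0
u = -sqrt(6)/7 (u = -sqrt(-2 + 8)/7 = -sqrt(6)/7 ≈ -0.34993)
(k(-2)*L)*u = (0*13)*(-sqrt(6)/7) = 0*(-sqrt(6)/7) = 0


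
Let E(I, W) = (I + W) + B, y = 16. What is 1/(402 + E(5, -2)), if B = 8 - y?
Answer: 1/397 ≈ 0.0025189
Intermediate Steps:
B = -8 (B = 8 - 1*16 = 8 - 16 = -8)
E(I, W) = -8 + I + W (E(I, W) = (I + W) - 8 = -8 + I + W)
1/(402 + E(5, -2)) = 1/(402 + (-8 + 5 - 2)) = 1/(402 - 5) = 1/397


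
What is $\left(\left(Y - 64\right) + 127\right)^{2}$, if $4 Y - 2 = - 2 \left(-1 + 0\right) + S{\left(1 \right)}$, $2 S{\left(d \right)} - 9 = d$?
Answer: $\frac{68121}{16} \approx 4257.6$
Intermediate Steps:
$S{\left(d \right)} = \frac{9}{2} + \frac{d}{2}$
$Y = \frac{9}{4}$ ($Y = \frac{1}{2} + \frac{- 2 \left(-1 + 0\right) + \left(\frac{9}{2} + \frac{1}{2} \cdot 1\right)}{4} = \frac{1}{2} + \frac{\left(-2\right) \left(-1\right) + \left(\frac{9}{2} + \frac{1}{2}\right)}{4} = \frac{1}{2} + \frac{2 + 5}{4} = \frac{1}{2} + \frac{1}{4} \cdot 7 = \frac{1}{2} + \frac{7}{4} = \frac{9}{4} \approx 2.25$)
$\left(\left(Y - 64\right) + 127\right)^{2} = \left(\left(\frac{9}{4} - 64\right) + 127\right)^{2} = \left(- \frac{247}{4} + 127\right)^{2} = \left(\frac{261}{4}\right)^{2} = \frac{68121}{16}$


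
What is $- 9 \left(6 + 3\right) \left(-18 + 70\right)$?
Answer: $-4212$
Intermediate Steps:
$- 9 \left(6 + 3\right) \left(-18 + 70\right) = \left(-9\right) 9 \cdot 52 = \left(-81\right) 52 = -4212$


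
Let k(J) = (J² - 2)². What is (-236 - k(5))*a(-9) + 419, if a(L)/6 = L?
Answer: 41729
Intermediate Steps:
a(L) = 6*L
k(J) = (-2 + J²)²
(-236 - k(5))*a(-9) + 419 = (-236 - (-2 + 5²)²)*(6*(-9)) + 419 = (-236 - (-2 + 25)²)*(-54) + 419 = (-236 - 1*23²)*(-54) + 419 = (-236 - 1*529)*(-54) + 419 = (-236 - 529)*(-54) + 419 = -765*(-54) + 419 = 41310 + 419 = 41729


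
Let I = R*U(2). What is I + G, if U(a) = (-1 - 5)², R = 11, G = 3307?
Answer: 3703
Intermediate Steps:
U(a) = 36 (U(a) = (-6)² = 36)
I = 396 (I = 11*36 = 396)
I + G = 396 + 3307 = 3703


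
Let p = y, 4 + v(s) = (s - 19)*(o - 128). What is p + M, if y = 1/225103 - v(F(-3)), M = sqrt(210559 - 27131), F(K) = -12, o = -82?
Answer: -1464520117/225103 + 2*sqrt(45857) ≈ -6077.7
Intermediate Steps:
M = 2*sqrt(45857) (M = sqrt(183428) = 2*sqrt(45857) ≈ 428.29)
v(s) = 3986 - 210*s (v(s) = -4 + (s - 19)*(-82 - 128) = -4 + (-19 + s)*(-210) = -4 + (3990 - 210*s) = 3986 - 210*s)
y = -1464520117/225103 (y = 1/225103 - (3986 - 210*(-12)) = 1/225103 - (3986 + 2520) = 1/225103 - 1*6506 = 1/225103 - 6506 = -1464520117/225103 ≈ -6506.0)
p = -1464520117/225103 ≈ -6506.0
p + M = -1464520117/225103 + 2*sqrt(45857)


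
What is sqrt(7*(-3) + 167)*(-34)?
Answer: -34*sqrt(146) ≈ -410.82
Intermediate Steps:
sqrt(7*(-3) + 167)*(-34) = sqrt(-21 + 167)*(-34) = sqrt(146)*(-34) = -34*sqrt(146)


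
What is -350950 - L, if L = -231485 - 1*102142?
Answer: -17323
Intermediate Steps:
L = -333627 (L = -231485 - 102142 = -333627)
-350950 - L = -350950 - 1*(-333627) = -350950 + 333627 = -17323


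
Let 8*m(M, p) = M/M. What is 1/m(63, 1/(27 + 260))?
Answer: 8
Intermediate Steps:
m(M, p) = ⅛ (m(M, p) = (M/M)/8 = (⅛)*1 = ⅛)
1/m(63, 1/(27 + 260)) = 1/(⅛) = 8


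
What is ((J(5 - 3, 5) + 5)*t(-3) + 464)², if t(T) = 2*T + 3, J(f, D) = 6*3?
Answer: 156025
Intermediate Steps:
J(f, D) = 18
t(T) = 3 + 2*T
((J(5 - 3, 5) + 5)*t(-3) + 464)² = ((18 + 5)*(3 + 2*(-3)) + 464)² = (23*(3 - 6) + 464)² = (23*(-3) + 464)² = (-69 + 464)² = 395² = 156025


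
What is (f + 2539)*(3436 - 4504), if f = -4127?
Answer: 1695984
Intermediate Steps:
(f + 2539)*(3436 - 4504) = (-4127 + 2539)*(3436 - 4504) = -1588*(-1068) = 1695984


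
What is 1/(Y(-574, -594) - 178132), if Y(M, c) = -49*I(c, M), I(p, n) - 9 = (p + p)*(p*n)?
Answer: 1/19847552099 ≈ 5.0384e-11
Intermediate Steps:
I(p, n) = 9 + 2*n*p² (I(p, n) = 9 + (p + p)*(p*n) = 9 + (2*p)*(n*p) = 9 + 2*n*p²)
Y(M, c) = -441 - 98*M*c² (Y(M, c) = -49*(9 + 2*M*c²) = -441 - 98*M*c²)
1/(Y(-574, -594) - 178132) = 1/((-441 - 98*(-574)*(-594)²) - 178132) = 1/((-441 - 98*(-574)*352836) - 178132) = 1/((-441 + 19847730672) - 178132) = 1/(19847730231 - 178132) = 1/19847552099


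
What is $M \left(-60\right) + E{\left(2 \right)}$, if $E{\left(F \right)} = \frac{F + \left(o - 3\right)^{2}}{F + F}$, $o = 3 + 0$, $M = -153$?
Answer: $\frac{18361}{2} \approx 9180.5$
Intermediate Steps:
$o = 3$
$E{\left(F \right)} = \frac{1}{2}$ ($E{\left(F \right)} = \frac{F + \left(3 - 3\right)^{2}}{F + F} = \frac{F + 0^{2}}{2 F} = \left(F + 0\right) \frac{1}{2 F} = F \frac{1}{2 F} = \frac{1}{2}$)
$M \left(-60\right) + E{\left(2 \right)} = \left(-153\right) \left(-60\right) + \frac{1}{2} = 9180 + \frac{1}{2} = \frac{18361}{2}$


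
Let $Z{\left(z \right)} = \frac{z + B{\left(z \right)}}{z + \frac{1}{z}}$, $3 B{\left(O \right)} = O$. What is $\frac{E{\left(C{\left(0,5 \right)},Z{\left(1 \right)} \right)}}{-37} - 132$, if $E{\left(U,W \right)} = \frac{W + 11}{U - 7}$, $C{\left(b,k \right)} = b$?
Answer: $- \frac{14647}{111} \approx -131.95$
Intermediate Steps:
$B{\left(O \right)} = \frac{O}{3}$
$Z{\left(z \right)} = \frac{4 z}{3 \left(z + \frac{1}{z}\right)}$ ($Z{\left(z \right)} = \frac{z + \frac{z}{3}}{z + \frac{1}{z}} = \frac{\frac{4}{3} z}{z + \frac{1}{z}} = \frac{4 z}{3 \left(z + \frac{1}{z}\right)}$)
$E{\left(U,W \right)} = \frac{11 + W}{-7 + U}$
$\frac{E{\left(C{\left(0,5 \right)},Z{\left(1 \right)} \right)}}{-37} - 132 = \frac{\frac{1}{-7 + 0} \left(11 + \frac{4 \cdot 1^{2}}{3 \left(1 + 1^{2}\right)}\right)}{-37} - 132 = - \frac{\frac{1}{-7} \left(11 + \frac{4}{3} \cdot 1 \frac{1}{1 + 1}\right)}{37} - 132 = - \frac{\left(- \frac{1}{7}\right) \left(11 + \frac{4}{3} \cdot 1 \cdot \frac{1}{2}\right)}{37} - 132 = - \frac{\left(- \frac{1}{7}\right) \left(11 + \frac{2}{3}\right)}{37} - 132 = - \frac{\left(- \frac{1}{7}\right) \frac{35}{3}}{37} - 132 = \left(- \frac{1}{37}\right) \left(- \frac{5}{3}\right) - 132 = \frac{5}{111} - 132 = - \frac{14647}{111}$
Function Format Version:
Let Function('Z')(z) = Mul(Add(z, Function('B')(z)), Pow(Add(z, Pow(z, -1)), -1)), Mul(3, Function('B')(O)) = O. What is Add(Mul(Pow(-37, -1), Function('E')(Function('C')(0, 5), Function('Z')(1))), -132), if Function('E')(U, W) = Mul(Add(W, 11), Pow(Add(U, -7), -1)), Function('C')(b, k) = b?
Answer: Rational(-14647, 111) ≈ -131.95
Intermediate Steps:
Function('B')(O) = Mul(Rational(1, 3), O)
Function('Z')(z) = Mul(Rational(4, 3), z, Pow(Add(z, Pow(z, -1)), -1)) (Function('Z')(z) = Mul(Add(z, Mul(Rational(1, 3), z)), Pow(Add(z, Pow(z, -1)), -1)) = Mul(Mul(Rational(4, 3), z), Pow(Add(z, Pow(z, -1)), -1)) = Mul(Rational(4, 3), z, Pow(Add(z, Pow(z, -1)), -1)))
Function('E')(U, W) = Mul(Pow(Add(-7, U), -1), Add(11, W)) (Function('E')(U, W) = Mul(Add(11, W), Pow(Add(-7, U), -1)) = Mul(Pow(Add(-7, U), -1), Add(11, W)))
Add(Mul(Pow(-37, -1), Function('E')(Function('C')(0, 5), Function('Z')(1))), -132) = Add(Mul(Pow(-37, -1), Mul(Pow(Add(-7, 0), -1), Add(11, Mul(Rational(4, 3), Pow(1, 2), Pow(Add(1, Pow(1, 2)), -1))))), -132) = Add(Mul(Rational(-1, 37), Mul(Pow(-7, -1), Add(11, Mul(Rational(4, 3), 1, Pow(Add(1, 1), -1))))), -132) = Add(Mul(Rational(-1, 37), Mul(Rational(-1, 7), Add(11, Mul(Rational(4, 3), 1, Pow(2, -1))))), -132) = Add(Mul(Rational(-1, 37), Mul(Rational(-1, 7), Add(11, Mul(Rational(4, 3), 1, Rational(1, 2))))), -132) = Add(Mul(Rational(-1, 37), Mul(Rational(-1, 7), Add(11, Rational(2, 3)))), -132) = Add(Mul(Rational(-1, 37), Mul(Rational(-1, 7), Rational(35, 3))), -132) = Add(Mul(Rational(-1, 37), Rational(-5, 3)), -132) = Add(Rational(5, 111), -132) = Rational(-14647, 111)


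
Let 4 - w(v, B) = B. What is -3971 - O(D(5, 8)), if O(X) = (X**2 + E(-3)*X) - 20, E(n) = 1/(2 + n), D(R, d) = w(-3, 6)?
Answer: -3957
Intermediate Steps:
w(v, B) = 4 - B
D(R, d) = -2 (D(R, d) = 4 - 1*6 = 4 - 6 = -2)
O(X) = -20 + X**2 - X (O(X) = (X**2 + X/(2 - 3)) - 20 = (X**2 + X/(-1)) - 20 = (X**2 - X) - 20 = -20 + X**2 - X)
-3971 - O(D(5, 8)) = -3971 - (-20 + (-2)**2 - 1*(-2)) = -3971 - (-20 + 4 + 2) = -3971 - 1*(-14) = -3971 + 14 = -3957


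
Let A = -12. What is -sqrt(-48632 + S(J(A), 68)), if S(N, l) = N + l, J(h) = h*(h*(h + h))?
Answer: -102*I*sqrt(5) ≈ -228.08*I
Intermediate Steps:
J(h) = 2*h**3 (J(h) = h*(h*(2*h)) = h*(2*h**2) = 2*h**3)
-sqrt(-48632 + S(J(A), 68)) = -sqrt(-48632 + (2*(-12)**3 + 68)) = -sqrt(-48632 + (2*(-1728) + 68)) = -sqrt(-48632 + (-3456 + 68)) = -sqrt(-48632 - 3388) = -sqrt(-52020) = -102*I*sqrt(5)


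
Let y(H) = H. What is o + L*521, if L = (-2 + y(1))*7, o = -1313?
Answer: -4960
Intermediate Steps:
L = -7 (L = (-2 + 1)*7 = -1*7 = -7)
o + L*521 = -1313 - 7*521 = -1313 - 3647 = -4960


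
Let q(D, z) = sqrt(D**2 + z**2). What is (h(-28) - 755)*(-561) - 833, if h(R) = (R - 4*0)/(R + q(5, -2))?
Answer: 318715286/755 - 15708*sqrt(29)/755 ≈ 4.2203e+5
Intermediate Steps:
h(R) = R/(R + sqrt(29)) (h(R) = (R - 4*0)/(R + sqrt(5**2 + (-2)**2)) = (R + 0)/(R + sqrt(25 + 4)) = R/(R + sqrt(29)))
(h(-28) - 755)*(-561) - 833 = (-28/(-28 + sqrt(29)) - 755)*(-561) - 833 = (-755 - 28/(-28 + sqrt(29)))*(-561) - 833 = (423555 + 15708/(-28 + sqrt(29))) - 833 = 422722 + 15708/(-28 + sqrt(29))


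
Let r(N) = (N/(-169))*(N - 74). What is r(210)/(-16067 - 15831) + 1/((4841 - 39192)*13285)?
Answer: 6516718644419/1230045299831335 ≈ 0.0052980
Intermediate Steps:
r(N) = -N*(-74 + N)/169 (r(N) = (N*(-1/169))*(-74 + N) = (-N/169)*(-74 + N) = -N*(-74 + N)/169)
r(210)/(-16067 - 15831) + 1/((4841 - 39192)*13285) = ((1/169)*210*(74 - 1*210))/(-16067 - 15831) + 1/((4841 - 39192)*13285) = ((1/169)*210*(74 - 210))/(-31898) + (1/13285)/(-34351) = ((1/169)*210*(-136))*(-1/31898) - 1/34351*1/13285 = -28560/169*(-1/31898) - 1/456353035 = 14280/2695381 - 1/456353035 = 6516718644419/1230045299831335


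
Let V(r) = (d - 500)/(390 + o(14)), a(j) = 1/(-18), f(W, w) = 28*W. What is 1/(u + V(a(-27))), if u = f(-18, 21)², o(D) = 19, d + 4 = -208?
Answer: 409/103891832 ≈ 3.9368e-6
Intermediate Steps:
d = -212 (d = -4 - 208 = -212)
u = 254016 (u = (28*(-18))² = (-504)² = 254016)
a(j) = -1/18 (a(j) = 1*(-1/18) = -1/18)
V(r) = -712/409 (V(r) = (-212 - 500)/(390 + 19) = -712/409)
1/(u + V(a(-27))) = 1/(254016 - 712/409) = 1/(103891832/409) = 409/103891832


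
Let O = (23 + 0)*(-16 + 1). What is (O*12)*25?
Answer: -103500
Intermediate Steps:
O = -345 (O = 23*(-15) = -345)
(O*12)*25 = -345*12*25 = -4140*25 = -103500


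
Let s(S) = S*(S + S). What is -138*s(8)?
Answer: -17664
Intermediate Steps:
s(S) = 2*S² (s(S) = S*(2*S) = 2*S²)
-138*s(8) = -276*8² = -276*64 = -138*128 = -17664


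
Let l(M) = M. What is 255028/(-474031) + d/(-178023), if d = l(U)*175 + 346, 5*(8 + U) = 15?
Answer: -45150087245/84388420713 ≈ -0.53503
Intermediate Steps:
U = -5 (U = -8 + (⅕)*15 = -8 + 3 = -5)
d = -529 (d = -5*175 + 346 = -875 + 346 = -529)
255028/(-474031) + d/(-178023) = 255028/(-474031) - 529/(-178023) = 255028*(-1/474031) - 529*(-1/178023) = -255028/474031 + 529/178023 = -45150087245/84388420713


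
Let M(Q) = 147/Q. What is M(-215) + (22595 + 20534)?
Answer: 9272588/215 ≈ 43128.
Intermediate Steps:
M(-215) + (22595 + 20534) = 147/(-215) + (22595 + 20534) = 147*(-1/215) + 43129 = -147/215 + 43129 = 9272588/215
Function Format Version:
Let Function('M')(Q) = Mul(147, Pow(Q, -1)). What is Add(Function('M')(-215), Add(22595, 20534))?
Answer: Rational(9272588, 215) ≈ 43128.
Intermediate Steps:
Add(Function('M')(-215), Add(22595, 20534)) = Add(Mul(147, Pow(-215, -1)), Add(22595, 20534)) = Add(Mul(147, Rational(-1, 215)), 43129) = Add(Rational(-147, 215), 43129) = Rational(9272588, 215)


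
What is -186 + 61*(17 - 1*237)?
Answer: -13606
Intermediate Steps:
-186 + 61*(17 - 1*237) = -186 + 61*(17 - 237) = -186 + 61*(-220) = -186 - 13420 = -13606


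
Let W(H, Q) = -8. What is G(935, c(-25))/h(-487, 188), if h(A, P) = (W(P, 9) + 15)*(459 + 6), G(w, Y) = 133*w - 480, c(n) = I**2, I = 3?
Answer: 24775/651 ≈ 38.057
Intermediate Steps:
c(n) = 9 (c(n) = 3**2 = 9)
G(w, Y) = -480 + 133*w
h(A, P) = 3255 (h(A, P) = (-8 + 15)*(459 + 6) = 7*465 = 3255)
G(935, c(-25))/h(-487, 188) = (-480 + 133*935)/3255 = (-480 + 124355)*(1/3255) = 123875*(1/3255) = 24775/651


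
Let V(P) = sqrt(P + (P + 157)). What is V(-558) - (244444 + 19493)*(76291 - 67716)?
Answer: -2263259775 + I*sqrt(959) ≈ -2.2633e+9 + 30.968*I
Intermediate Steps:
V(P) = sqrt(157 + 2*P) (V(P) = sqrt(P + (157 + P)) = sqrt(157 + 2*P))
V(-558) - (244444 + 19493)*(76291 - 67716) = sqrt(157 + 2*(-558)) - (244444 + 19493)*(76291 - 67716) = sqrt(157 - 1116) - 263937*8575 = sqrt(-959) - 1*2263259775 = I*sqrt(959) - 2263259775 = -2263259775 + I*sqrt(959)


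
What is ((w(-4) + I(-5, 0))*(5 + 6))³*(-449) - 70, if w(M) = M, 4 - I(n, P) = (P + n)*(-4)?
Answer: 4780951930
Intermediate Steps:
I(n, P) = 4 + 4*P + 4*n (I(n, P) = 4 - (P + n)*(-4) = 4 - (-4*P - 4*n) = 4 + (4*P + 4*n) = 4 + 4*P + 4*n)
((w(-4) + I(-5, 0))*(5 + 6))³*(-449) - 70 = ((-4 + (4 + 4*0 + 4*(-5)))*(5 + 6))³*(-449) - 70 = ((-4 + (4 + 0 - 20))*11)³*(-449) - 70 = ((-4 - 16)*11)³*(-449) - 70 = (-20*11)³*(-449) - 70 = (-220)³*(-449) - 70 = -10648000*(-449) - 70 = 4780952000 - 70 = 4780951930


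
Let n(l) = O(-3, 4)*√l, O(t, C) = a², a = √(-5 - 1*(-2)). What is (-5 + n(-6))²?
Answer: -29 + 30*I*√6 ≈ -29.0 + 73.485*I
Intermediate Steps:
a = I*√3 (a = √(-5 + 2) = √(-3) = I*√3 ≈ 1.732*I)
O(t, C) = -3 (O(t, C) = (I*√3)² = -3)
n(l) = -3*√l
(-5 + n(-6))² = (-5 - 3*I*√6)²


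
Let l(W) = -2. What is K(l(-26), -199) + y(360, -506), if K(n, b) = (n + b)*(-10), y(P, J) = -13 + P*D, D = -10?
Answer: -1603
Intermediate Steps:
y(P, J) = -13 - 10*P (y(P, J) = -13 + P*(-10) = -13 - 10*P)
K(n, b) = -10*b - 10*n (K(n, b) = (b + n)*(-10) = -10*b - 10*n)
K(l(-26), -199) + y(360, -506) = (-10*(-199) - 10*(-2)) + (-13 - 10*360) = (1990 + 20) + (-13 - 3600) = 2010 - 3613 = -1603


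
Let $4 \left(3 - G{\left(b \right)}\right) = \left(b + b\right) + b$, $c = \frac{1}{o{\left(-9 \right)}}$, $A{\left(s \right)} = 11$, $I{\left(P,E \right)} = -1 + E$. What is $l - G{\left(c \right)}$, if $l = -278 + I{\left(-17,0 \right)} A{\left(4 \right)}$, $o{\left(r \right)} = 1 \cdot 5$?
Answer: $- \frac{5837}{20} \approx -291.85$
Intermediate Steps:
$o{\left(r \right)} = 5$
$c = \frac{1}{5} \approx 0.2$
$G{\left(b \right)} = 3 - \frac{3 b}{4}$ ($G{\left(b \right)} = 3 - \frac{\left(b + b\right) + b}{4} = 3 - \frac{2 b + b}{4} = 3 - \frac{3 b}{4}$)
$l = -289$ ($l = -278 + \left(-1 + 0\right) 11 = -278 - 11 = -289$)
$l - G{\left(c \right)} = -289 - \left(3 - \frac{3}{20}\right) = -289 - \frac{57}{20} = - \frac{5837}{20}$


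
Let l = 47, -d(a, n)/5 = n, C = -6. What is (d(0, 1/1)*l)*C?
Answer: 1410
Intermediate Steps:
d(a, n) = -5*n
(d(0, 1/1)*l)*C = (-5/1*47)*(-6) = (-5*1*47)*(-6) = -5*47*(-6) = -235*(-6) = 1410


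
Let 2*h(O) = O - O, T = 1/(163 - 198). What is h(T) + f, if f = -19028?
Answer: -19028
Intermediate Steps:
T = -1/35 (T = 1/(-35) = -1/35 ≈ -0.028571)
h(O) = 0 (h(O) = (O - O)/2 = (1/2)*0 = 0)
h(T) + f = 0 - 19028 = -19028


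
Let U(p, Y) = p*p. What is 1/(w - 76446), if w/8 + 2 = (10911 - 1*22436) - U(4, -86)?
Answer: -1/168790 ≈ -5.9245e-6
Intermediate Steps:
U(p, Y) = p²
w = -92344 (w = -16 + 8*((10911 - 1*22436) - 1*4²) = -16 + 8*((10911 - 22436) - 1*16) = -16 + 8*(-11525 - 16) = -16 + 8*(-11541) = -16 - 92328 = -92344)
1/(w - 76446) = 1/(-92344 - 76446) = 1/(-168790) = -1/168790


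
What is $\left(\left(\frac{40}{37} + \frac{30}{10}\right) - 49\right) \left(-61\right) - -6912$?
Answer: $\frac{357126}{37} \approx 9652.0$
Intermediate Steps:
$\left(\left(\frac{40}{37} + \frac{30}{10}\right) - 49\right) \left(-61\right) - -6912 = \left(\left(40 \cdot \frac{1}{37} + 30 \cdot \frac{1}{10}\right) - 49\right) \left(-61\right) + 6912 = \left(\left(\frac{40}{37} + 3\right) - 49\right) \left(-61\right) + 6912 = \left(\frac{151}{37} - 49\right) \left(-61\right) + 6912 = \left(- \frac{1662}{37}\right) \left(-61\right) + 6912 = \frac{101382}{37} + 6912 = \frac{357126}{37}$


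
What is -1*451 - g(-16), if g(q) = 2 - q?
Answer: -469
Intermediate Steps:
-1*451 - g(-16) = -1*451 - (2 - 1*(-16)) = -451 - (2 + 16) = -451 - 1*18 = -451 - 18 = -469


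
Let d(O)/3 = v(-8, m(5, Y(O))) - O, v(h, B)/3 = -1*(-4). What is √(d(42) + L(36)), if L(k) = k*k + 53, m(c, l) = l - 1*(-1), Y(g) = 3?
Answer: √1259 ≈ 35.482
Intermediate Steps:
m(c, l) = 1 + l (m(c, l) = l + 1 = 1 + l)
v(h, B) = 12 (v(h, B) = 3*(-1*(-4)) = 3*4 = 12)
L(k) = 53 + k² (L(k) = k² + 53 = 53 + k²)
d(O) = 36 - 3*O (d(O) = 3*(12 - O) = 36 - 3*O)
√(d(42) + L(36)) = √((36 - 3*42) + (53 + 36²)) = √((36 - 126) + (53 + 1296)) = √(-90 + 1349) = √1259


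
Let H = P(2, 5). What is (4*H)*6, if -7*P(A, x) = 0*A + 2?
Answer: -48/7 ≈ -6.8571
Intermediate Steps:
P(A, x) = -2/7 (P(A, x) = -(0*A + 2)/7 = -(0 + 2)/7 = -1/7*2 = -2/7)
H = -2/7 ≈ -0.28571
(4*H)*6 = (4*(-2/7))*6 = -8/7*6 = -48/7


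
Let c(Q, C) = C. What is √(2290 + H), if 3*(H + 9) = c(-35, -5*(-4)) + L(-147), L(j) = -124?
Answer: √20217/3 ≈ 47.396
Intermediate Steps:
H = -131/3 (H = -9 + (-5*(-4) - 124)/3 = -9 + (20 - 124)/3 = -9 + (⅓)*(-104) = -9 - 104/3 = -131/3 ≈ -43.667)
√(2290 + H) = √(2290 - 131/3) = √(6739/3) = √20217/3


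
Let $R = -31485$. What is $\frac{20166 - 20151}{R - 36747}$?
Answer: $- \frac{5}{22744} \approx -0.00021984$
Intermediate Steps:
$\frac{20166 - 20151}{R - 36747} = \frac{20166 - 20151}{-31485 - 36747} = \frac{15}{-68232} = 15 \left(- \frac{1}{68232}\right) = - \frac{5}{22744}$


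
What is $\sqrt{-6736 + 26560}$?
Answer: $4 \sqrt{1239} \approx 140.8$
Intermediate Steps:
$\sqrt{-6736 + 26560} = \sqrt{19824} = 4 \sqrt{1239}$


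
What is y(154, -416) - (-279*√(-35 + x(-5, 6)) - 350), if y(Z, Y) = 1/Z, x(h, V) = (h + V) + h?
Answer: 53901/154 + 279*I*√39 ≈ 350.01 + 1742.4*I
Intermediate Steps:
x(h, V) = V + 2*h (x(h, V) = (V + h) + h = V + 2*h)
y(154, -416) - (-279*√(-35 + x(-5, 6)) - 350) = 1/154 - (-279*√(-35 + (6 + 2*(-5))) - 350) = 1/154 - (-279*√(-35 + (6 - 10)) - 350) = 1/154 - (-279*√(-35 - 4) - 350) = 1/154 - (-279*I*√39 - 350) = 1/154 - (-350 - 279*I*√39) = 1/154 + (350 + 279*I*√39) = 53901/154 + 279*I*√39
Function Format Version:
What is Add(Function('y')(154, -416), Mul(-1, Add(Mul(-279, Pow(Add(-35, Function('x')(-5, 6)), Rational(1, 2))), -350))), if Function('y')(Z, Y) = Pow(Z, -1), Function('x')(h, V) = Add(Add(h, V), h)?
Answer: Add(Rational(53901, 154), Mul(279, I, Pow(39, Rational(1, 2)))) ≈ Add(350.01, Mul(1742.4, I))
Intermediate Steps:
Function('x')(h, V) = Add(V, Mul(2, h)) (Function('x')(h, V) = Add(Add(V, h), h) = Add(V, Mul(2, h)))
Add(Function('y')(154, -416), Mul(-1, Add(Mul(-279, Pow(Add(-35, Function('x')(-5, 6)), Rational(1, 2))), -350))) = Add(Pow(154, -1), Mul(-1, Add(Mul(-279, Pow(Add(-35, Add(6, Mul(2, -5))), Rational(1, 2))), -350))) = Add(Rational(1, 154), Mul(-1, Add(Mul(-279, Pow(Add(-35, Add(6, -10)), Rational(1, 2))), -350))) = Add(Rational(1, 154), Mul(-1, Add(Mul(-279, Pow(Add(-35, -4), Rational(1, 2))), -350))) = Add(Rational(1, 154), Mul(-1, Add(Mul(-279, Pow(-39, Rational(1, 2))), -350))) = Add(Rational(1, 154), Mul(-1, Add(Mul(-279, Mul(I, Pow(39, Rational(1, 2)))), -350))) = Add(Rational(1, 154), Mul(-1, Add(Mul(-279, I, Pow(39, Rational(1, 2))), -350))) = Add(Rational(1, 154), Mul(-1, Add(-350, Mul(-279, I, Pow(39, Rational(1, 2)))))) = Add(Rational(1, 154), Add(350, Mul(279, I, Pow(39, Rational(1, 2))))) = Add(Rational(53901, 154), Mul(279, I, Pow(39, Rational(1, 2))))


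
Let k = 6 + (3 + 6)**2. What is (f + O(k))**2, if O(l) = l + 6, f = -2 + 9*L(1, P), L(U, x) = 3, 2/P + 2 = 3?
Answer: 13924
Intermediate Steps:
P = 2 (P = 2/(-2 + 3) = 2/1 = 2*1 = 2)
k = 87 (k = 6 + 9**2 = 6 + 81 = 87)
f = 25 (f = -2 + 9*3 = -2 + 27 = 25)
O(l) = 6 + l
(f + O(k))**2 = (25 + (6 + 87))**2 = (25 + 93)**2 = 118**2 = 13924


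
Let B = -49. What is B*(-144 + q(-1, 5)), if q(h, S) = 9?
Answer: 6615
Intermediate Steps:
B*(-144 + q(-1, 5)) = -49*(-144 + 9) = -49*(-135) = 6615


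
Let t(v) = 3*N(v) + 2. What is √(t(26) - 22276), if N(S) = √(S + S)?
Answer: √(-22274 + 6*√13) ≈ 149.17*I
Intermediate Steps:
N(S) = √2*√S (N(S) = √(2*S) = √2*√S)
t(v) = 2 + 3*√2*√v (t(v) = 3*(√2*√v) + 2 = 3*√2*√v + 2 = 2 + 3*√2*√v)
√(t(26) - 22276) = √((2 + 3*√2*√26) - 22276) = √((2 + 6*√13) - 22276) = √(-22274 + 6*√13)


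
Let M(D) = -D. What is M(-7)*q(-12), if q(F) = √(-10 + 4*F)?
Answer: 7*I*√58 ≈ 53.31*I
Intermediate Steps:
M(-7)*q(-12) = (-1*(-7))*√(-10 + 4*(-12)) = 7*√(-10 - 48) = 7*√(-58) = 7*(I*√58) = 7*I*√58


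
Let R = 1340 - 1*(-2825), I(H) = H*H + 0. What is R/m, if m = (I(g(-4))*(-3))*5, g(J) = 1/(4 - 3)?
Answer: -833/3 ≈ -277.67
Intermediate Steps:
g(J) = 1 (g(J) = 1/1 = 1)
I(H) = H² (I(H) = H² + 0 = H²)
R = 4165 (R = 1340 + 2825 = 4165)
m = -15 (m = (1²*(-3))*5 = (1*(-3))*5 = -3*5 = -15)
R/m = 4165/(-15) = 4165*(-1/15) = -833/3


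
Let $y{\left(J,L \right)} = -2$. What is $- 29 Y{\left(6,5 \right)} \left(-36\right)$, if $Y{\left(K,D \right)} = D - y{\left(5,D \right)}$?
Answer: $7308$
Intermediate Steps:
$Y{\left(K,D \right)} = 2 + D$ ($Y{\left(K,D \right)} = D - -2 = D + 2 = 2 + D$)
$- 29 Y{\left(6,5 \right)} \left(-36\right) = - 29 \left(2 + 5\right) \left(-36\right) = \left(-29\right) 7 \left(-36\right) = \left(-203\right) \left(-36\right) = 7308$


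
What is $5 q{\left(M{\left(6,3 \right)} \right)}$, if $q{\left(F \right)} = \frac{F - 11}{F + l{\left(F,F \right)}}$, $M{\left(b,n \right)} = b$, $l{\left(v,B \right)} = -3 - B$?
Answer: $\frac{25}{3} \approx 8.3333$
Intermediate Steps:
$q{\left(F \right)} = \frac{11}{3} - \frac{F}{3}$ ($q{\left(F \right)} = \frac{F - 11}{F - \left(3 + F\right)} = \frac{-11 + F}{-3} = \left(-11 + F\right) \left(- \frac{1}{3}\right) = \frac{11}{3} - \frac{F}{3}$)
$5 q{\left(M{\left(6,3 \right)} \right)} = 5 \left(\frac{11}{3} - 2\right) = 5 \cdot \frac{5}{3} = \frac{25}{3}$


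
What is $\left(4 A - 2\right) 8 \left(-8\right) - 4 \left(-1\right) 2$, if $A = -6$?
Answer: $1672$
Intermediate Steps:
$\left(4 A - 2\right) 8 \left(-8\right) - 4 \left(-1\right) 2 = \left(4 \left(-6\right) - 2\right) 8 \left(-8\right) - 4 \left(-1\right) 2 = \left(-24 - 2\right) \left(-64\right) - \left(-4\right) 2 = \left(-26\right) \left(-64\right) - -8 = 1664 + 8 = 1672$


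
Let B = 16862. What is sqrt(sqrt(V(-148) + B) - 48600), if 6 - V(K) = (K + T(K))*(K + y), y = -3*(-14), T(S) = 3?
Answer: sqrt(-48600 + sqrt(1498)) ≈ 220.37*I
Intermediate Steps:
y = 42
V(K) = 6 - (3 + K)*(42 + K) (V(K) = 6 - (K + 3)*(K + 42) = 6 - (3 + K)*(42 + K))
sqrt(sqrt(V(-148) + B) - 48600) = sqrt(sqrt((-120 - 1*(-148)**2 - 45*(-148)) + 16862) - 48600) = sqrt(sqrt((-120 - 1*21904 + 6660) + 16862) - 48600) = sqrt(sqrt((-120 - 21904 + 6660) + 16862) - 48600) = sqrt(sqrt(-15364 + 16862) - 48600) = sqrt(sqrt(1498) - 48600) = sqrt(-48600 + sqrt(1498))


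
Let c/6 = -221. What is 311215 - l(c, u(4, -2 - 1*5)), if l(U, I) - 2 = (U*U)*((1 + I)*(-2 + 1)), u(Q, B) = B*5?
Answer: -59470171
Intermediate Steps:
u(Q, B) = 5*B
c = -1326 (c = 6*(-221) = -1326)
l(U, I) = 2 + U**2*(-1 - I) (l(U, I) = 2 + (U*U)*((1 + I)*(-2 + 1)) = 2 + U**2*((1 + I)*(-1)) = 2 + U**2*(-1 - I))
311215 - l(c, u(4, -2 - 1*5)) = 311215 - (2 - 1*(-1326)**2 - 1*5*(-2 - 1*5)*(-1326)**2) = 311215 - (2 - 1*1758276 - 1*5*(-2 - 5)*1758276) = 311215 - (2 - 1758276 - 1*5*(-7)*1758276) = 311215 - (2 - 1758276 - 1*(-35)*1758276) = 311215 - (2 - 1758276 + 61539660) = 311215 - 1*59781386 = 311215 - 59781386 = -59470171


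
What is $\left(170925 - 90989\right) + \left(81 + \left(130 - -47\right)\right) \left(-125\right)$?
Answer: $47686$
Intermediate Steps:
$\left(170925 - 90989\right) + \left(81 + \left(130 - -47\right)\right) \left(-125\right) = 79936 + \left(81 + \left(130 + 47\right)\right) \left(-125\right) = 79936 + \left(81 + 177\right) \left(-125\right) = 79936 + 258 \left(-125\right) = 79936 - 32250 = 47686$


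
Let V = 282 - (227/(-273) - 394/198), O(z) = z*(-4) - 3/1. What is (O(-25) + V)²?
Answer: 11832423549241/81162081 ≈ 1.4579e+5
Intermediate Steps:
O(z) = -3 - 4*z (O(z) = -4*z - 3*1 = -4*z - 3 = -3 - 4*z)
V = 2565956/9009 (V = 282 - (227*(-1/273) - 394*1/198) = 282 - (-227/273 - 197/99) = 282 - 1*(-25418/9009) = 282 + 25418/9009 = 2565956/9009 ≈ 284.82)
(O(-25) + V)² = ((-3 - 4*(-25)) + 2565956/9009)² = ((-3 + 100) + 2565956/9009)² = (97 + 2565956/9009)² = (3439829/9009)² = 11832423549241/81162081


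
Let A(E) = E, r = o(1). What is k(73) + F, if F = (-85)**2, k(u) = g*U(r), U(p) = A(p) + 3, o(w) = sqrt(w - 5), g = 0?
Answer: 7225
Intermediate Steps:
o(w) = sqrt(-5 + w)
r = 2*I (r = sqrt(-5 + 1) = sqrt(-4) = 2*I ≈ 2.0*I)
U(p) = 3 + p (U(p) = p + 3 = 3 + p)
k(u) = 0 (k(u) = 0*(3 + 2*I) = 0)
F = 7225
k(73) + F = 0 + 7225 = 7225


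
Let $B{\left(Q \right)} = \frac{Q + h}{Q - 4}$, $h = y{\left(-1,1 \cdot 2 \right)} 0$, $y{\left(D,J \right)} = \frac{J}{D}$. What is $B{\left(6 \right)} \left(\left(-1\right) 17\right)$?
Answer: $-51$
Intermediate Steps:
$h = 0$ ($h = \frac{1 \cdot 2}{-1} \cdot 0 = 2 \left(-1\right) 0 = \left(-2\right) 0 = 0$)
$B{\left(Q \right)} = \frac{Q}{-4 + Q}$ ($B{\left(Q \right)} = \frac{Q + 0}{Q - 4} = \frac{Q}{-4 + Q}$)
$B{\left(6 \right)} \left(\left(-1\right) 17\right) = \frac{6}{-4 + 6} \left(\left(-1\right) 17\right) = \frac{6}{2} \left(-17\right) = 6 \cdot \frac{1}{2} \left(-17\right) = 3 \left(-17\right) = -51$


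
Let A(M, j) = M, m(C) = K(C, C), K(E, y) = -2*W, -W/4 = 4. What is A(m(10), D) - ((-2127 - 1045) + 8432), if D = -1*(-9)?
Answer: -5228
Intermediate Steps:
W = -16 (W = -4*4 = -16)
K(E, y) = 32 (K(E, y) = -2*(-16) = 32)
D = 9
m(C) = 32
A(m(10), D) - ((-2127 - 1045) + 8432) = 32 - ((-2127 - 1045) + 8432) = 32 - (-3172 + 8432) = 32 - 1*5260 = 32 - 5260 = -5228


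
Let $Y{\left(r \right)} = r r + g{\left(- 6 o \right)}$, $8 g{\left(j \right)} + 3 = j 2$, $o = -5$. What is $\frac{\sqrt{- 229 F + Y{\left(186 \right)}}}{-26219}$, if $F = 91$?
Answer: $- \frac{\sqrt{220226}}{104876} \approx -0.0044746$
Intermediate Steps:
$g{\left(j \right)} = - \frac{3}{8} + \frac{j}{4}$ ($g{\left(j \right)} = - \frac{3}{8} + \frac{j 2}{8} = - \frac{3}{8} + \frac{2 j}{8} = - \frac{3}{8} + \frac{j}{4}$)
$Y{\left(r \right)} = \frac{57}{8} + r^{2}$ ($Y{\left(r \right)} = r r - \left(\frac{3}{8} - \frac{\left(-6\right) \left(-5\right)}{4}\right) = r^{2} + \left(- \frac{3}{8} + \frac{1}{4} \cdot 30\right) = r^{2} + \left(- \frac{3}{8} + \frac{15}{2}\right) = r^{2} + \frac{57}{8} = \frac{57}{8} + r^{2}$)
$\frac{\sqrt{- 229 F + Y{\left(186 \right)}}}{-26219} = \frac{\sqrt{\left(-229\right) 91 + \left(\frac{57}{8} + 186^{2}\right)}}{-26219} = \sqrt{-20839 + \left(\frac{57}{8} + 34596\right)} \left(- \frac{1}{26219}\right) = \sqrt{-20839 + \frac{276825}{8}} \left(- \frac{1}{26219}\right) = \sqrt{\frac{110113}{8}} \left(- \frac{1}{26219}\right) = \frac{\sqrt{220226}}{4} \left(- \frac{1}{26219}\right) = - \frac{\sqrt{220226}}{104876}$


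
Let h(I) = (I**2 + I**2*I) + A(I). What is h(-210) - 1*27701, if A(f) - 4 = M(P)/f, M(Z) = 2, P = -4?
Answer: -970682686/105 ≈ -9.2446e+6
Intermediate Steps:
A(f) = 4 + 2/f
h(I) = 4 + I**2 + I**3 + 2/I (h(I) = (I**2 + I**2*I) + (4 + 2/I) = (I**2 + I**3) + (4 + 2/I) = 4 + I**2 + I**3 + 2/I)
h(-210) - 1*27701 = (4 + (-210)**2 + (-210)**3 + 2/(-210)) - 1*27701 = (4 + 44100 - 9261000 + 2*(-1/210)) - 27701 = (4 + 44100 - 9261000 - 1/105) - 27701 = -967774081/105 - 27701 = -970682686/105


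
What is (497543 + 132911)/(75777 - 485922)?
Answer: -630454/410145 ≈ -1.5371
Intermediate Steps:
(497543 + 132911)/(75777 - 485922) = 630454/(-410145) = 630454*(-1/410145) = -630454/410145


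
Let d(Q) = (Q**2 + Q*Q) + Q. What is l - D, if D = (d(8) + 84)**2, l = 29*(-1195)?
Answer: -83055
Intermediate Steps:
d(Q) = Q + 2*Q**2 (d(Q) = (Q**2 + Q**2) + Q = 2*Q**2 + Q = Q + 2*Q**2)
l = -34655
D = 48400 (D = (8*(1 + 2*8) + 84)**2 = (8*(1 + 16) + 84)**2 = (8*17 + 84)**2 = (136 + 84)**2 = 220**2 = 48400)
l - D = -34655 - 1*48400 = -34655 - 48400 = -83055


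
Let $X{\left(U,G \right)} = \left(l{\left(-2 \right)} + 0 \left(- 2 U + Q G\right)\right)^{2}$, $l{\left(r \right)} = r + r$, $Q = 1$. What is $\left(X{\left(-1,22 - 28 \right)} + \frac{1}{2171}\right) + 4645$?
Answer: $\frac{10119032}{2171} \approx 4661.0$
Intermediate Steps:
$l{\left(r \right)} = 2 r$
$X{\left(U,G \right)} = 16$ ($X{\left(U,G \right)} = \left(2 \left(-2\right) + 0 \left(- 2 U + 1 G\right)\right)^{2} = \left(-4 + 0 \left(- 2 U + G\right)\right)^{2} = \left(-4 + 0 \left(G - 2 U\right)\right)^{2} = \left(-4 + 0\right)^{2} = \left(-4\right)^{2} = 16$)
$\left(X{\left(-1,22 - 28 \right)} + \frac{1}{2171}\right) + 4645 = \left(16 + \frac{1}{2171}\right) + 4645 = \frac{34737}{2171} + 4645 = \frac{10119032}{2171}$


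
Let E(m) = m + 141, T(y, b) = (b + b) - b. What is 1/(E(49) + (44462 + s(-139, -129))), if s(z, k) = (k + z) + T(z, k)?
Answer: 1/44255 ≈ 2.2596e-5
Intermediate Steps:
T(y, b) = b (T(y, b) = 2*b - b = b)
s(z, k) = z + 2*k (s(z, k) = (k + z) + k = z + 2*k)
E(m) = 141 + m
1/(E(49) + (44462 + s(-139, -129))) = 1/((141 + 49) + (44462 + (-139 + 2*(-129)))) = 1/(190 + (44462 + (-139 - 258))) = 1/(190 + (44462 - 397)) = 1/(190 + 44065) = 1/44255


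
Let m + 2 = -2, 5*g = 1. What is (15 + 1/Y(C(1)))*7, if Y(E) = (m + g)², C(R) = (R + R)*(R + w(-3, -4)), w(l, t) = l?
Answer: 38080/361 ≈ 105.48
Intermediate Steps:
g = ⅕ (g = (⅕)*1 = ⅕ ≈ 0.20000)
m = -4 (m = -2 - 2 = -4)
C(R) = 2*R*(-3 + R) (C(R) = (R + R)*(R - 3) = (2*R)*(-3 + R) = 2*R*(-3 + R))
Y(E) = 361/25 (Y(E) = (-4 + ⅕)² = (-19/5)² = 361/25)
(15 + 1/Y(C(1)))*7 = (15 + 1/(361/25))*7 = (15 + 25/361)*7 = (5440/361)*7 = 38080/361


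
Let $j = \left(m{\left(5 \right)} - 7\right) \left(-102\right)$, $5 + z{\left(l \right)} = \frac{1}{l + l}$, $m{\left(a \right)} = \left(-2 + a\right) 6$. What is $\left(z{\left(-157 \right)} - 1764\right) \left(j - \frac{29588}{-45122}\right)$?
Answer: $\frac{638752914028}{322007} \approx 1.9837 \cdot 10^{6}$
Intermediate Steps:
$m{\left(a \right)} = -12 + 6 a$
$z{\left(l \right)} = -5 + \frac{1}{2 l}$ ($z{\left(l \right)} = -5 + \frac{1}{l + l} = -5 + \frac{1}{2 l}$)
$j = -1122$ ($j = \left(\left(-12 + 6 \cdot 5\right) - 7\right) \left(-102\right) = \left(\left(-12 + 30\right) - 7\right) \left(-102\right) = \left(18 - 7\right) \left(-102\right) = 11 \left(-102\right) = -1122$)
$\left(z{\left(-157 \right)} - 1764\right) \left(j - \frac{29588}{-45122}\right) = \left(\left(-5 + \frac{1}{2 \left(-157\right)}\right) - 1764\right) \left(-1122 - \frac{29588}{-45122}\right) = \left(\left(-5 + \frac{1}{2} \left(- \frac{1}{157}\right)\right) - 1764\right) \left(-1122 - - \frac{14794}{22561}\right) = \left(\left(-5 - \frac{1}{314}\right) - 1764\right) \left(-1122 + \frac{14794}{22561}\right) = \left(- \frac{1571}{314} - 1764\right) \left(- \frac{25298648}{22561}\right) = \left(- \frac{555467}{314}\right) \left(- \frac{25298648}{22561}\right) = \frac{638752914028}{322007}$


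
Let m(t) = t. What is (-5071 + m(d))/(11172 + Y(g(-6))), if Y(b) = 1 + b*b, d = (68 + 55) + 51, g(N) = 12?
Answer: -4897/11317 ≈ -0.43271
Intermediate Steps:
d = 174 (d = 123 + 51 = 174)
Y(b) = 1 + b**2
(-5071 + m(d))/(11172 + Y(g(-6))) = (-5071 + 174)/(11172 + (1 + 12**2)) = -4897/(11172 + (1 + 144)) = -4897/(11172 + 145) = -4897/11317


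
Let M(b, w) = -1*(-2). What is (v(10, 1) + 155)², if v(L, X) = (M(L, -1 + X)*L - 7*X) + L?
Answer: 31684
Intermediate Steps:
M(b, w) = 2
v(L, X) = -7*X + 3*L (v(L, X) = (2*L - 7*X) + L = (-7*X + 2*L) + L = -7*X + 3*L)
(v(10, 1) + 155)² = ((-7*1 + 3*10) + 155)² = ((-7 + 30) + 155)² = (23 + 155)² = 178² = 31684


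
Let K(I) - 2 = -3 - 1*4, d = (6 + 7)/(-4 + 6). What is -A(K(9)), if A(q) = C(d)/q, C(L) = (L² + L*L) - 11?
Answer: 147/10 ≈ 14.700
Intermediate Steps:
d = 13/2 ≈ 6.5000
C(L) = -11 + 2*L² (C(L) = (L² + L²) - 11 = 2*L² - 11 = -11 + 2*L²)
K(I) = -5 (K(I) = 2 + (-3 - 1*4) = 2 + (-3 - 4) = 2 - 7 = -5)
A(q) = 147/(2*q) (A(q) = (-11 + 2*(13/2)²)/q = (-11 + 2*(169/4))/q = (-11 + 169/2)/q = 147/(2*q))
-A(K(9)) = -147/(2*(-5)) = -147*(-1)/(2*5) = -1*(-147/10) = 147/10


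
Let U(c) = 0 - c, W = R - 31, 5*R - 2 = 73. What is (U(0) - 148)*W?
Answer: 2368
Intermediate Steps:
R = 15 (R = 2/5 + (1/5)*73 = 2/5 + 73/5 = 15)
W = -16 (W = 15 - 31 = -16)
U(c) = -c
(U(0) - 148)*W = (-1*0 - 148)*(-16) = (0 - 148)*(-16) = -148*(-16) = 2368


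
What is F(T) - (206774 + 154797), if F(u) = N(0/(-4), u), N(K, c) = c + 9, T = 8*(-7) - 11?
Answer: -361629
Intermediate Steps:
T = -67 (T = -56 - 11 = -67)
N(K, c) = 9 + c
F(u) = 9 + u
F(T) - (206774 + 154797) = (9 - 67) - (206774 + 154797) = -58 - 1*361571 = -58 - 361571 = -361629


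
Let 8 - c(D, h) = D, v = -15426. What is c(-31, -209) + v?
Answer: -15387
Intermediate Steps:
c(D, h) = 8 - D
c(-31, -209) + v = (8 - 1*(-31)) - 15426 = (8 + 31) - 15426 = 39 - 15426 = -15387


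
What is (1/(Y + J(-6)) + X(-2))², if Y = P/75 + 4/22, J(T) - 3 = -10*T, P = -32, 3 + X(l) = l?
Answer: 66584641600/2680443529 ≈ 24.841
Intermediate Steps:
X(l) = -3 + l
J(T) = 3 - 10*T
Y = -202/825 (Y = -32/75 + 4/22 = -32*1/75 + 4*(1/22) = -32/75 + 2/11 = -202/825 ≈ -0.24485)
(1/(Y + J(-6)) + X(-2))² = (1/(-202/825 + (3 - 10*(-6))) + (-3 - 2))² = (1/(-202/825 + (3 + 60)) - 5)² = (1/(-202/825 + 63) - 5)² = (1/(51773/825) - 5)² = (825/51773 - 5)² = (-258040/51773)² = 66584641600/2680443529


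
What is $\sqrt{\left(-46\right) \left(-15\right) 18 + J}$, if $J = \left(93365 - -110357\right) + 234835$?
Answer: $\sqrt{450977} \approx 671.55$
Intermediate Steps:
$J = 438557$ ($J = \left(93365 + 110357\right) + 234835 = 203722 + 234835 = 438557$)
$\sqrt{\left(-46\right) \left(-15\right) 18 + J} = \sqrt{\left(-46\right) \left(-15\right) 18 + 438557} = \sqrt{690 \cdot 18 + 438557} = \sqrt{12420 + 438557} = \sqrt{450977}$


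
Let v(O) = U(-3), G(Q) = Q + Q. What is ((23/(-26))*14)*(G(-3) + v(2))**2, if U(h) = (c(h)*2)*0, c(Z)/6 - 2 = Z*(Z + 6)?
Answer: -5796/13 ≈ -445.85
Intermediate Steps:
c(Z) = 12 + 6*Z*(6 + Z) (c(Z) = 12 + 6*(Z*(Z + 6)) = 12 + 6*(Z*(6 + Z)) = 12 + 6*Z*(6 + Z))
G(Q) = 2*Q
U(h) = 0 (U(h) = ((12 + 6*h**2 + 36*h)*2)*0 = (24 + 12*h**2 + 72*h)*0 = 0)
v(O) = 0
((23/(-26))*14)*(G(-3) + v(2))**2 = ((23/(-26))*14)*(2*(-3) + 0)**2 = ((23*(-1/26))*14)*(-6 + 0)**2 = -23/26*14*(-6)**2 = -161/13*36 = -5796/13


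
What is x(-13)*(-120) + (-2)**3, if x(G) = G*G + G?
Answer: -18728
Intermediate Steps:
x(G) = G + G**2 (x(G) = G**2 + G = G + G**2)
x(-13)*(-120) + (-2)**3 = -13*(1 - 13)*(-120) + (-2)**3 = -13*(-12)*(-120) - 8 = 156*(-120) - 8 = -18720 - 8 = -18728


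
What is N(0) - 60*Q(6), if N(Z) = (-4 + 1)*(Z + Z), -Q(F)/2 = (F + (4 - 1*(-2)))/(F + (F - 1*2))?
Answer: 144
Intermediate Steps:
Q(F) = -2*(6 + F)/(-2 + 2*F) (Q(F) = -2*(F + (4 - 1*(-2)))/(F + (F - 1*2)) = -2*(F + (4 + 2))/(F + (F - 2)) = -2*(F + 6)/(F + (-2 + F)) = -2*(6 + F)/(-2 + 2*F))
N(Z) = -6*Z
N(0) - 60*Q(6) = -6*0 - 60*(-6 - 1*6)/(-1 + 6) = 0 - 60*(-6 - 6)/5 = 0 - 12*(-12) = 0 - 60*(-12/5) = 0 + 144 = 144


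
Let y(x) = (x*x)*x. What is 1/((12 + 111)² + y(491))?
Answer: 1/118385900 ≈ 8.4469e-9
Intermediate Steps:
y(x) = x³ (y(x) = x²*x = x³)
1/((12 + 111)² + y(491)) = 1/((12 + 111)² + 491³) = 1/(123² + 118370771) = 1/(15129 + 118370771) = 1/118385900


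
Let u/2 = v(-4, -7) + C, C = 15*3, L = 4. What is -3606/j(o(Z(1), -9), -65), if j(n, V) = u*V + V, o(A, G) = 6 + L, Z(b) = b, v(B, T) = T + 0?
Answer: 3606/5005 ≈ 0.72048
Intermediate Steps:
v(B, T) = T
C = 45
u = 76 (u = 2*(-7 + 45) = 2*38 = 76)
o(A, G) = 10 (o(A, G) = 6 + 4 = 10)
j(n, V) = 77*V (j(n, V) = 76*V + V = 77*V)
-3606/j(o(Z(1), -9), -65) = -3606/(77*(-65)) = -3606/(-5005) = -3606*(-1/5005) = 3606/5005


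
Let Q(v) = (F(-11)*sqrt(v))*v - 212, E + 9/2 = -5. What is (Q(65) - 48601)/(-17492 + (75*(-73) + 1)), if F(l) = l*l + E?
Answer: 48813/22966 - 14495*sqrt(65)/45932 ≈ -0.41880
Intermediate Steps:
E = -19/2 (E = -9/2 - 5 = -19/2 ≈ -9.5000)
F(l) = -19/2 + l**2 (F(l) = l*l - 19/2 = l**2 - 19/2 = -19/2 + l**2)
Q(v) = -212 + 223*v**(3/2)/2 (Q(v) = ((-19/2 + (-11)**2)*sqrt(v))*v - 212 = ((-19/2 + 121)*sqrt(v))*v - 212 = (223*sqrt(v)/2)*v - 212 = 223*v**(3/2)/2 - 212 = -212 + 223*v**(3/2)/2)
(Q(65) - 48601)/(-17492 + (75*(-73) + 1)) = ((-212 + 223*65**(3/2)/2) - 48601)/(-17492 + (75*(-73) + 1)) = ((-212 + 223*(65*sqrt(65))/2) - 48601)/(-17492 + (-5475 + 1)) = ((-212 + 14495*sqrt(65)/2) - 48601)/(-17492 - 5474) = (-48813 + 14495*sqrt(65)/2)/(-22966) = (-48813 + 14495*sqrt(65)/2)*(-1/22966) = 48813/22966 - 14495*sqrt(65)/45932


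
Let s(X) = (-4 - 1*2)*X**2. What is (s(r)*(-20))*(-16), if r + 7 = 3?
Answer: -30720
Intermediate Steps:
r = -4 (r = -7 + 3 = -4)
s(X) = -6*X**2 (s(X) = (-4 - 2)*X**2 = -6*X**2)
(s(r)*(-20))*(-16) = (-6*(-4)**2*(-20))*(-16) = (-6*16*(-20))*(-16) = -96*(-20)*(-16) = 1920*(-16) = -30720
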